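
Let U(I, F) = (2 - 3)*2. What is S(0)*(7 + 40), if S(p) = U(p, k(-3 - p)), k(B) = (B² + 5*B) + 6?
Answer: -94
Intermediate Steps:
k(B) = 6 + B² + 5*B
U(I, F) = -2 (U(I, F) = -1*2 = -2)
S(p) = -2
S(0)*(7 + 40) = -2*(7 + 40) = -2*47 = -94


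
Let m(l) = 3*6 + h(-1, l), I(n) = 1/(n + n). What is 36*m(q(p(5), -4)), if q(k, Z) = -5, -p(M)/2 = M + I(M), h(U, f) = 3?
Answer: 756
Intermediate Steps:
I(n) = 1/(2*n)
p(M) = -1/M - 2*M (p(M) = -2*(M + 1/(2*M)) = -1/M - 2*M)
m(l) = 21 (m(l) = 3*6 + 3 = 18 + 3 = 21)
36*m(q(p(5), -4)) = 36*21 = 756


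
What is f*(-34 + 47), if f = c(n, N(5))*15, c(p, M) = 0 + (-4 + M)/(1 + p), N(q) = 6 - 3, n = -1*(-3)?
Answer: -195/4 ≈ -48.750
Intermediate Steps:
n = 3
N(q) = 3
c(p, M) = (-4 + M)/(1 + p) (c(p, M) = 0 + (-4 + M)/(1 + p) = (-4 + M)/(1 + p))
f = -15/4 (f = ((-4 + 3)/(1 + 3))*15 = (-1/4)*15 = ((¼)*(-1))*15 = -¼*15 = -15/4 ≈ -3.7500)
f*(-34 + 47) = -15*(-34 + 47)/4 = -15/4*13 = -195/4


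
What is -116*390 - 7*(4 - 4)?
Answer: -45240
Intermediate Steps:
-116*390 - 7*(4 - 4) = -45240 - 7*0 = -45240 + 0 = -45240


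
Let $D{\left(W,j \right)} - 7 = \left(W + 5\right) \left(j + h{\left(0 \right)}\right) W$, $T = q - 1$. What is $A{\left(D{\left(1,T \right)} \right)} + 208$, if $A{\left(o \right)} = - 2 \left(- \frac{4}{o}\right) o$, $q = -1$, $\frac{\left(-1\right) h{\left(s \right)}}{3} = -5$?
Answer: $216$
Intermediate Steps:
$h{\left(s \right)} = 15$ ($h{\left(s \right)} = \left(-3\right) \left(-5\right) = 15$)
$T = -2$ ($T = -1 - 1 = -2$)
$D{\left(W,j \right)} = 7 + W \left(5 + W\right) \left(15 + j\right)$ ($D{\left(W,j \right)} = 7 + \left(W + 5\right) \left(j + 15\right) W = 7 + \left(5 + W\right) \left(15 + j\right) W = 7 + W \left(5 + W\right) \left(15 + j\right)$)
$A{\left(o \right)} = 8$ ($A{\left(o \right)} = \frac{8}{o} o = 8$)
$A{\left(D{\left(1,T \right)} \right)} + 208 = 8 + 208 = 216$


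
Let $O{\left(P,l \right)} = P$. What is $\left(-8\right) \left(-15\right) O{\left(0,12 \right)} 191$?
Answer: $0$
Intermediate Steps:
$\left(-8\right) \left(-15\right) O{\left(0,12 \right)} 191 = \left(-8\right) \left(-15\right) 0 \cdot 191 = 120 \cdot 0 \cdot 191 = 0 \cdot 191 = 0$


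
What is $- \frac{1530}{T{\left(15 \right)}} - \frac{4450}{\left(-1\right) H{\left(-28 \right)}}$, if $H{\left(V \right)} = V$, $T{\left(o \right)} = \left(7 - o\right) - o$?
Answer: $- \frac{29755}{322} \approx -92.407$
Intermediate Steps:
$T{\left(o \right)} = 7 - 2 o$
$- \frac{1530}{T{\left(15 \right)}} - \frac{4450}{\left(-1\right) H{\left(-28 \right)}} = - \frac{1530}{7 - 30} - \frac{4450}{\left(-1\right) \left(-28\right)} = - \frac{1530}{7 - 30} - \frac{4450}{28} = - \frac{1530}{-23} - \frac{2225}{14} = \left(-1530\right) \left(- \frac{1}{23}\right) - \frac{2225}{14} = \frac{1530}{23} - \frac{2225}{14} = - \frac{29755}{322}$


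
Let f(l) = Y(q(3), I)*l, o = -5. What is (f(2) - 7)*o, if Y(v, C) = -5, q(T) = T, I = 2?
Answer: 85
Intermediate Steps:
f(l) = -5*l
(f(2) - 7)*o = (-5*2 - 7)*(-5) = (-10 - 7)*(-5) = -17*(-5) = 85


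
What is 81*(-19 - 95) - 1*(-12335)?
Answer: 3101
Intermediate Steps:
81*(-19 - 95) - 1*(-12335) = 81*(-114) + 12335 = -9234 + 12335 = 3101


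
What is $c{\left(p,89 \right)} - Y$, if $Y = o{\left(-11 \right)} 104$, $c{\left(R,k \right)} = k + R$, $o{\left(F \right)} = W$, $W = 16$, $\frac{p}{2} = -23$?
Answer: $-1621$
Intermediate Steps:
$p = -46$ ($p = 2 \left(-23\right) = -46$)
$o{\left(F \right)} = 16$
$c{\left(R,k \right)} = R + k$
$Y = 1664$ ($Y = 16 \cdot 104 = 1664$)
$c{\left(p,89 \right)} - Y = \left(-46 + 89\right) - 1664 = 43 - 1664 = -1621$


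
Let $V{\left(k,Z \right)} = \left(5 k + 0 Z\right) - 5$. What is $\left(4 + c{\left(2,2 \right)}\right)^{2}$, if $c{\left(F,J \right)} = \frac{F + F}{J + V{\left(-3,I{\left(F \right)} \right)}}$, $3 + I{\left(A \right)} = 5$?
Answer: $\frac{1156}{81} \approx 14.272$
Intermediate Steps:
$I{\left(A \right)} = 2$ ($I{\left(A \right)} = -3 + 5 = 2$)
$V{\left(k,Z \right)} = -5 + 5 k$ ($V{\left(k,Z \right)} = \left(5 k + 0\right) - 5 = 5 k - 5 = -5 + 5 k$)
$c{\left(F,J \right)} = \frac{2 F}{-20 + J}$ ($c{\left(F,J \right)} = \frac{F + F}{J + \left(-5 + 5 \left(-3\right)\right)} = \frac{2 F}{J - 20} = \frac{2 F}{-20 + J}$)
$\left(4 + c{\left(2,2 \right)}\right)^{2} = \left(4 + 2 \cdot 2 \frac{1}{-20 + 2}\right)^{2} = \left(4 + 2 \cdot 2 \frac{1}{-18}\right)^{2} = \left(4 + 2 \cdot 2 \left(- \frac{1}{18}\right)\right)^{2} = \left(4 - \frac{2}{9}\right)^{2} = \left(\frac{34}{9}\right)^{2} = \frac{1156}{81}$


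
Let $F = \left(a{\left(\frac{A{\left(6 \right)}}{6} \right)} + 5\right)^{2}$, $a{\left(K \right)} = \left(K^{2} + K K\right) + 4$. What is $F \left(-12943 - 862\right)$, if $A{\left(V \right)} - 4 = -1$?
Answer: $- \frac{4983605}{4} \approx -1.2459 \cdot 10^{6}$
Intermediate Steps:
$A{\left(V \right)} = 3$ ($A{\left(V \right)} = 4 - 1 = 3$)
$a{\left(K \right)} = 4 + 2 K^{2}$ ($a{\left(K \right)} = \left(K^{2} + K^{2}\right) + 4 = 2 K^{2} + 4 = 4 + 2 K^{2}$)
$F = \frac{361}{4}$ ($F = \left(\left(4 + 2 \left(\frac{3}{6}\right)^{2}\right) + 5\right)^{2} = \left(\left(4 + 2 \left(3 \cdot \frac{1}{6}\right)^{2}\right) + 5\right)^{2} = \left(\left(4 + \frac{2}{4}\right) + 5\right)^{2} = \left(\left(4 + 2 \cdot \frac{1}{4}\right) + 5\right)^{2} = \left(\left(4 + \frac{1}{2}\right) + 5\right)^{2} = \left(\frac{9}{2} + 5\right)^{2} = \left(\frac{19}{2}\right)^{2} = \frac{361}{4} \approx 90.25$)
$F \left(-12943 - 862\right) = \frac{361 \left(-12943 - 862\right)}{4} = \frac{361}{4} \left(-13805\right) = - \frac{4983605}{4}$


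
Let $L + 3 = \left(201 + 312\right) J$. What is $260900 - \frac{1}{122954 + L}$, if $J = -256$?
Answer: $\frac{2185559301}{8377} \approx 2.609 \cdot 10^{5}$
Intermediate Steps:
$L = -131331$ ($L = -3 + \left(201 + 312\right) \left(-256\right) = -3 + 513 \left(-256\right) = -3 - 131328 = -131331$)
$260900 - \frac{1}{122954 + L} = 260900 - \frac{1}{122954 - 131331} = 260900 - \frac{1}{-8377} = 260900 - - \frac{1}{8377} = 260900 + \frac{1}{8377} = \frac{2185559301}{8377}$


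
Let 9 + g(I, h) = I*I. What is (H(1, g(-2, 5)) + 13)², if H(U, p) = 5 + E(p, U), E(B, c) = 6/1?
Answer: 576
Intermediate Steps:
E(B, c) = 6 (E(B, c) = 6*1 = 6)
g(I, h) = -9 + I² (g(I, h) = -9 + I*I = -9 + I²)
H(U, p) = 11 (H(U, p) = 5 + 6 = 11)
(H(1, g(-2, 5)) + 13)² = (11 + 13)² = 24² = 576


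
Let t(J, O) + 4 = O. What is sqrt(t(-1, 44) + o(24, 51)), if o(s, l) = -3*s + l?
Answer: sqrt(19) ≈ 4.3589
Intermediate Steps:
o(s, l) = l - 3*s
t(J, O) = -4 + O
sqrt(t(-1, 44) + o(24, 51)) = sqrt((-4 + 44) + (51 - 3*24)) = sqrt(40 + (51 - 72)) = sqrt(40 - 21) = sqrt(19)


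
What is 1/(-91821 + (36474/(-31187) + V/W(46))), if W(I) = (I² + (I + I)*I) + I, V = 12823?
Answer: -199409678/18309829347493 ≈ -1.0891e-5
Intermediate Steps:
W(I) = I + 3*I² (W(I) = (I² + (2*I)*I) + I = (I² + 2*I²) + I = 3*I² + I = I + 3*I²)
1/(-91821 + (36474/(-31187) + V/W(46))) = 1/(-91821 + (36474/(-31187) + 12823/((46*(1 + 3*46))))) = 1/(-91821 + (36474*(-1/31187) + 12823/((46*(1 + 138))))) = 1/(-91821 + (-36474/31187 + 12823/((46*139)))) = 1/(-91821 + (-36474/31187 + 12823/6394)) = 1/(-91821 + 166696145/199409678) = 1/(-18309829347493/199409678) = -199409678/18309829347493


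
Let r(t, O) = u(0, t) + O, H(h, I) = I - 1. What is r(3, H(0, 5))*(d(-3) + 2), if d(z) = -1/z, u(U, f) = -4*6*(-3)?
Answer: 532/3 ≈ 177.33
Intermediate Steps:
H(h, I) = -1 + I
u(U, f) = 72 (u(U, f) = -24*(-3) = 72)
r(t, O) = 72 + O
r(3, H(0, 5))*(d(-3) + 2) = (72 + (-1 + 5))*(-1/(-3) + 2) = (72 + 4)*(-1*(-⅓) + 2) = 76*(⅓ + 2) = 76*(7/3) = 532/3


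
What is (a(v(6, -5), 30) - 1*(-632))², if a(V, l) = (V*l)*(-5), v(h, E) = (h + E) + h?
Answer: 174724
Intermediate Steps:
v(h, E) = E + 2*h (v(h, E) = (E + h) + h = E + 2*h)
a(V, l) = -5*V*l
(a(v(6, -5), 30) - 1*(-632))² = (-5*(-5 + 2*6)*30 - 1*(-632))² = (-5*(-5 + 12)*30 + 632)² = (-5*7*30 + 632)² = (-1050 + 632)² = (-418)² = 174724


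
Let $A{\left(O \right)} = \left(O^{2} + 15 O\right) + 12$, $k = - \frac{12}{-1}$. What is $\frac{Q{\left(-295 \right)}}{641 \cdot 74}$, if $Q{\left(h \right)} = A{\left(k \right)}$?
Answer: $\frac{168}{23717} \approx 0.0070835$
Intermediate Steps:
$k = 12$ ($k = \left(-12\right) \left(-1\right) = 12$)
$A{\left(O \right)} = 12 + O^{2} + 15 O$
$Q{\left(h \right)} = 336$ ($Q{\left(h \right)} = 12 + 12^{2} + 15 \cdot 12 = 12 + 144 + 180 = 336$)
$\frac{Q{\left(-295 \right)}}{641 \cdot 74} = \frac{336}{641 \cdot 74} = \frac{336}{47434} = 336 \cdot \frac{1}{47434} = \frac{168}{23717}$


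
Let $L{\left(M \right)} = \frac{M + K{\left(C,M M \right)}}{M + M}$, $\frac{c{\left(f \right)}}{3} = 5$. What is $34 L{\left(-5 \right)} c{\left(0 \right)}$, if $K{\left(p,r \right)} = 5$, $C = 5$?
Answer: $0$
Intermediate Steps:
$c{\left(f \right)} = 15$ ($c{\left(f \right)} = 3 \cdot 5 = 15$)
$L{\left(M \right)} = \frac{5 + M}{2 M}$ ($L{\left(M \right)} = \frac{M + 5}{M + M} = \frac{5 + M}{2 M}$)
$34 L{\left(-5 \right)} c{\left(0 \right)} = 34 \frac{5 - 5}{2 \left(-5\right)} 15 = 34 \cdot \frac{1}{2} \left(- \frac{1}{5}\right) 0 \cdot 15 = 34 \cdot 0 \cdot 15 = 34 \cdot 0 = 0$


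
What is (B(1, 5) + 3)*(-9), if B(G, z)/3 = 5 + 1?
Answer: -189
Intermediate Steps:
B(G, z) = 18 (B(G, z) = 3*(5 + 1) = 3*6 = 18)
(B(1, 5) + 3)*(-9) = (18 + 3)*(-9) = 21*(-9) = -189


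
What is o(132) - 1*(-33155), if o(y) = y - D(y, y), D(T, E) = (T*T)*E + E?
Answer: -2266813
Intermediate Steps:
D(T, E) = E + E*T² (D(T, E) = T²*E + E = E*T² + E = E + E*T²)
o(y) = y - y*(1 + y²)
o(132) - 1*(-33155) = -1*132³ - 1*(-33155) = -1*2299968 + 33155 = -2299968 + 33155 = -2266813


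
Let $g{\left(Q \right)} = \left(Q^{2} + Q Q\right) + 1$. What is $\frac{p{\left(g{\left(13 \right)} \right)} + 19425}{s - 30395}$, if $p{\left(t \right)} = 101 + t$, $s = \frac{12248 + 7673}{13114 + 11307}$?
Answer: $- \frac{485123165}{742256374} \approx -0.65358$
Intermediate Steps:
$g{\left(Q \right)} = 1 + 2 Q^{2}$ ($g{\left(Q \right)} = \left(Q^{2} + Q^{2}\right) + 1 = 2 Q^{2} + 1 = 1 + 2 Q^{2}$)
$s = \frac{19921}{24421} \approx 0.81573$
$\frac{p{\left(g{\left(13 \right)} \right)} + 19425}{s - 30395} = \frac{\left(101 + \left(1 + 2 \cdot 13^{2}\right)\right) + 19425}{\frac{19921}{24421} - 30395} = \frac{\left(101 + \left(1 + 2 \cdot 169\right)\right) + 19425}{- \frac{742256374}{24421}} = \left(\left(101 + \left(1 + 338\right)\right) + 19425\right) \left(- \frac{24421}{742256374}\right) = \left(\left(101 + 339\right) + 19425\right) \left(- \frac{24421}{742256374}\right) = \left(440 + 19425\right) \left(- \frac{24421}{742256374}\right) = 19865 \left(- \frac{24421}{742256374}\right) = - \frac{485123165}{742256374}$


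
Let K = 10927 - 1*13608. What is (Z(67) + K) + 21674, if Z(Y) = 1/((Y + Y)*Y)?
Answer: 170519155/8978 ≈ 18993.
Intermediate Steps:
Z(Y) = 1/(2*Y**2) (Z(Y) = 1/(((2*Y))*Y) = (1/(2*Y))/Y = 1/(2*Y**2))
K = -2681 (K = 10927 - 13608 = -2681)
(Z(67) + K) + 21674 = ((1/2)/67**2 - 2681) + 21674 = ((1/2)*(1/4489) - 2681) + 21674 = (1/8978 - 2681) + 21674 = -24070017/8978 + 21674 = 170519155/8978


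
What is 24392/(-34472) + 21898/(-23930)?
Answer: -83660526/51557185 ≈ -1.6227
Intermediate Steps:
24392/(-34472) + 21898/(-23930) = 24392*(-1/34472) + 21898*(-1/23930) = -3049/4309 - 10949/11965 = -83660526/51557185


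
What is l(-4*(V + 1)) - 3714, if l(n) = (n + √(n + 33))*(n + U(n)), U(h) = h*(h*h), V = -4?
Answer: 17166 + 5220*√5 ≈ 28838.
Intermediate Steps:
U(h) = h³ (U(h) = h*h² = h³)
l(n) = (n + n³)*(n + √(33 + n)) (l(n) = (n + √(n + 33))*(n + n³) = (n + √(33 + n))*(n + n³) = (n + n³)*(n + √(33 + n)))
l(-4*(V + 1)) - 3714 = (-4*(-4 + 1))*(-4*(-4 + 1) + (-4*(-4 + 1))³ + √(33 - 4*(-4 + 1)) + (-4*(-4 + 1))²*√(33 - 4*(-4 + 1))) - 3714 = (-4*(-3))*(-4*(-3) + (-4*(-3))³ + √(33 - 4*(-3)) + (-4*(-3))²*√(33 - 4*(-3))) - 3714 = 12*(12 + 12³ + √(33 + 12) + 12²*√(33 + 12)) - 3714 = 12*(12 + 1728 + √45 + 144*√45) - 3714 = 12*(12 + 1728 + 3*√5 + 144*(3*√5)) - 3714 = 12*(12 + 1728 + 3*√5 + 432*√5) - 3714 = 12*(1740 + 435*√5) - 3714 = (20880 + 5220*√5) - 3714 = 17166 + 5220*√5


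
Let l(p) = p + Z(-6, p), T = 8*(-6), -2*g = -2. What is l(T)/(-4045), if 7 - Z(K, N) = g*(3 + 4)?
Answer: 48/4045 ≈ 0.011866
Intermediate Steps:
g = 1 (g = -½*(-2) = 1)
Z(K, N) = 0 (Z(K, N) = 7 - (3 + 4) = 7 - 7 = 0)
T = -48
l(p) = p (l(p) = p + 0 = p)
l(T)/(-4045) = -48/(-4045) = -48*(-1/4045) = 48/4045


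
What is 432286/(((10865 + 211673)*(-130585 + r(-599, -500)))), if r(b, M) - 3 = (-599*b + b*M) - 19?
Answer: 216143/58716651300 ≈ 3.6811e-6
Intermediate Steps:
r(b, M) = -16 - 599*b + M*b (r(b, M) = 3 + ((-599*b + b*M) - 19) = 3 + ((-599*b + M*b) - 19) = 3 + (-19 - 599*b + M*b) = -16 - 599*b + M*b)
432286/(((10865 + 211673)*(-130585 + r(-599, -500)))) = 432286/(((10865 + 211673)*(-130585 + (-16 - 599*(-599) - 500*(-599))))) = 432286/((222538*(-130585 + (-16 + 358801 + 299500)))) = 432286/((222538*(-130585 + 658285))) = 432286/((222538*527700)) = 432286/117433302600 = 432286*(1/117433302600) = 216143/58716651300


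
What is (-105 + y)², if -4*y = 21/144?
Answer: 406707889/36864 ≈ 11033.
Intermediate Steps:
y = -7/192 (y = -21/(4*144) = -¼*7/48 = -7/192 ≈ -0.036458)
(-105 + y)² = (-105 - 7/192)² = (-20167/192)² = 406707889/36864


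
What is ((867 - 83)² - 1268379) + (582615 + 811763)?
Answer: 740655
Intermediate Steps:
((867 - 83)² - 1268379) + (582615 + 811763) = (784² - 1268379) + 1394378 = (614656 - 1268379) + 1394378 = -653723 + 1394378 = 740655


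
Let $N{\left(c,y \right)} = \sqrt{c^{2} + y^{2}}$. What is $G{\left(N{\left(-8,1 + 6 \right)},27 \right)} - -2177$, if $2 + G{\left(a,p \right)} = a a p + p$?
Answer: $5253$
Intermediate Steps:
$G{\left(a,p \right)} = -2 + p + p a^{2}$ ($G{\left(a,p \right)} = -2 + \left(a a p + p\right) = -2 + \left(a^{2} p + p\right) = -2 + \left(p a^{2} + p\right) = -2 + \left(p + p a^{2}\right) = -2 + p + p a^{2}$)
$G{\left(N{\left(-8,1 + 6 \right)},27 \right)} - -2177 = \left(-2 + 27 + 27 \left(\sqrt{\left(-8\right)^{2} + \left(1 + 6\right)^{2}}\right)^{2}\right) - -2177 = \left(-2 + 27 + 27 \left(\sqrt{64 + 7^{2}}\right)^{2}\right) + 2177 = \left(-2 + 27 + 27 \left(\sqrt{64 + 49}\right)^{2}\right) + 2177 = \left(-2 + 27 + 27 \left(\sqrt{113}\right)^{2}\right) + 2177 = \left(-2 + 27 + 27 \cdot 113\right) + 2177 = \left(-2 + 27 + 3051\right) + 2177 = 3076 + 2177 = 5253$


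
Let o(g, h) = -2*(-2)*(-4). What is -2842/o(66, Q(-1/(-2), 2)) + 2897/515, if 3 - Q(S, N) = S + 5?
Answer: 754991/4120 ≈ 183.25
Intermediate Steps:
Q(S, N) = -2 - S (Q(S, N) = 3 - (S + 5) = 3 - (5 + S) = 3 + (-5 - S) = -2 - S)
o(g, h) = -16 (o(g, h) = 4*(-4) = -16)
-2842/o(66, Q(-1/(-2), 2)) + 2897/515 = -2842/(-16) + 2897/515 = -2842*(-1/16) + 2897*(1/515) = 1421/8 + 2897/515 = 754991/4120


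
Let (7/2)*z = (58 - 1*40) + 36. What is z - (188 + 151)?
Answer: -2265/7 ≈ -323.57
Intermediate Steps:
z = 108/7 (z = 2*((58 - 1*40) + 36)/7 = 2*((58 - 40) + 36)/7 = 2*(18 + 36)/7 = (2/7)*54 = 108/7 ≈ 15.429)
z - (188 + 151) = 108/7 - (188 + 151) = 108/7 - 1*339 = 108/7 - 339 = -2265/7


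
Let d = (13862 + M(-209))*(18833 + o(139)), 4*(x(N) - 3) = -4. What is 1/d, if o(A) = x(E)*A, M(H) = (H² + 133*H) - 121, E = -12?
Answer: 1/566163375 ≈ 1.7663e-9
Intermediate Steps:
x(N) = 2 (x(N) = 3 + (¼)*(-4) = 3 - 1 = 2)
M(H) = -121 + H² + 133*H
o(A) = 2*A
d = 566163375 (d = (13862 + (-121 + (-209)² + 133*(-209)))*(18833 + 2*139) = (13862 + (-121 + 43681 - 27797))*(18833 + 278) = (13862 + 15763)*19111 = 29625*19111 = 566163375)
1/d = 1/566163375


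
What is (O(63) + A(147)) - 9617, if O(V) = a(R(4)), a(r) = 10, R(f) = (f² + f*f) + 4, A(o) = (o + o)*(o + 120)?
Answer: 68891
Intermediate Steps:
A(o) = 2*o*(120 + o) (A(o) = (2*o)*(120 + o) = 2*o*(120 + o))
R(f) = 4 + 2*f² (R(f) = (f² + f²) + 4 = 2*f² + 4 = 4 + 2*f²)
O(V) = 10
(O(63) + A(147)) - 9617 = (10 + 2*147*(120 + 147)) - 9617 = (10 + 2*147*267) - 9617 = (10 + 78498) - 9617 = 78508 - 9617 = 68891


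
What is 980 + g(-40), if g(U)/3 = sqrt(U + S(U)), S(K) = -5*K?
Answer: 980 + 12*sqrt(10) ≈ 1017.9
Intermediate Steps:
g(U) = 6*sqrt(-U) (g(U) = 3*sqrt(U - 5*U) = 3*sqrt(-4*U) = 3*(2*sqrt(-U)) = 6*sqrt(-U))
980 + g(-40) = 980 + 6*sqrt(-1*(-40)) = 980 + 6*sqrt(40) = 980 + 6*(2*sqrt(10)) = 980 + 12*sqrt(10)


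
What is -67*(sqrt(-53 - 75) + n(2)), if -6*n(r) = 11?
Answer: 737/6 - 536*I*sqrt(2) ≈ 122.83 - 758.02*I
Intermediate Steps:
n(r) = -11/6 (n(r) = -1/6*11 = -11/6)
-67*(sqrt(-53 - 75) + n(2)) = -67*(sqrt(-53 - 75) - 11/6) = -67*(sqrt(-128) - 11/6) = -67*(8*I*sqrt(2) - 11/6) = -67*(-11/6 + 8*I*sqrt(2)) = 737/6 - 536*I*sqrt(2)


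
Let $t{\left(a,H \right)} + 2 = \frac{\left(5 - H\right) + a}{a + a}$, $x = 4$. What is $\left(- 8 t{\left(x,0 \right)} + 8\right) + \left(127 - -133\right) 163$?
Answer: $42395$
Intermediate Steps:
$t{\left(a,H \right)} = -2 + \frac{5 + a - H}{2 a}$ ($t{\left(a,H \right)} = -2 + \frac{\left(5 - H\right) + a}{a + a} = -2 + \frac{5 + a - H}{2 a}$)
$\left(- 8 t{\left(x,0 \right)} + 8\right) + \left(127 - -133\right) 163 = \left(- 8 \frac{5 - 0 - 12}{2 \cdot 4} + 8\right) + \left(127 - -133\right) 163 = \left(- 8 \cdot \frac{1}{2} \cdot \frac{1}{4} \left(5 + 0 - 12\right) + 8\right) + \left(127 + 133\right) 163 = \left(- 8 \cdot \frac{1}{2} \cdot \frac{1}{4} \left(-7\right) + 8\right) + 260 \cdot 163 = \left(\left(-8\right) \left(- \frac{7}{8}\right) + 8\right) + 42380 = \left(7 + 8\right) + 42380 = 15 + 42380 = 42395$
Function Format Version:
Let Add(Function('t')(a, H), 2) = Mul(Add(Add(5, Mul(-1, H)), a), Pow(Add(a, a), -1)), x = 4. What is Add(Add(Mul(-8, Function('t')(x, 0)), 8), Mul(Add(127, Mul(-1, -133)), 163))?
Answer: 42395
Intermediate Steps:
Function('t')(a, H) = Add(-2, Mul(Rational(1, 2), Pow(a, -1), Add(5, a, Mul(-1, H)))) (Function('t')(a, H) = Add(-2, Mul(Add(Add(5, Mul(-1, H)), a), Pow(Add(a, a), -1))) = Add(-2, Mul(Add(5, a, Mul(-1, H)), Pow(Mul(2, a), -1))) = Add(-2, Mul(Add(5, a, Mul(-1, H)), Mul(Rational(1, 2), Pow(a, -1)))) = Add(-2, Mul(Rational(1, 2), Pow(a, -1), Add(5, a, Mul(-1, H)))))
Add(Add(Mul(-8, Function('t')(x, 0)), 8), Mul(Add(127, Mul(-1, -133)), 163)) = Add(Add(Mul(-8, Mul(Rational(1, 2), Pow(4, -1), Add(5, Mul(-1, 0), Mul(-3, 4)))), 8), Mul(Add(127, Mul(-1, -133)), 163)) = Add(Add(Mul(-8, Mul(Rational(1, 2), Rational(1, 4), Add(5, 0, -12))), 8), Mul(Add(127, 133), 163)) = Add(Add(Mul(-8, Mul(Rational(1, 2), Rational(1, 4), -7)), 8), Mul(260, 163)) = Add(Add(Mul(-8, Rational(-7, 8)), 8), 42380) = Add(Add(7, 8), 42380) = Add(15, 42380) = 42395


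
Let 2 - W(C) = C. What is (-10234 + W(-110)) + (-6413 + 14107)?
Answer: -2428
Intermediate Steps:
W(C) = 2 - C
(-10234 + W(-110)) + (-6413 + 14107) = (-10234 + (2 - 1*(-110))) + (-6413 + 14107) = (-10234 + (2 + 110)) + 7694 = (-10234 + 112) + 7694 = -10122 + 7694 = -2428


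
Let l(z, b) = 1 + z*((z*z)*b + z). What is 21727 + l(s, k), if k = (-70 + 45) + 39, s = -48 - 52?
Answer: -13968272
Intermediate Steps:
s = -100
k = 14 (k = -25 + 39 = 14)
l(z, b) = 1 + z*(z + b*z**2) (l(z, b) = 1 + z*(z**2*b + z) = 1 + z*(b*z**2 + z) = 1 + z*(z + b*z**2))
21727 + l(s, k) = 21727 + (1 + (-100)**2 + 14*(-100)**3) = 21727 + (1 + 10000 + 14*(-1000000)) = 21727 + (1 + 10000 - 14000000) = 21727 - 13989999 = -13968272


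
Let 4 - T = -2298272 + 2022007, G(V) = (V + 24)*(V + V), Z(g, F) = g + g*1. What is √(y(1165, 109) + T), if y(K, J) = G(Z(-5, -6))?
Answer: √275989 ≈ 525.35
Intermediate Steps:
Z(g, F) = 2*g (Z(g, F) = g + g = 2*g)
G(V) = 2*V*(24 + V) (G(V) = (24 + V)*(2*V) = 2*V*(24 + V))
y(K, J) = -280 (y(K, J) = 2*(2*(-5))*(24 + 2*(-5)) = 2*(-10)*(24 - 10) = 2*(-10)*14 = -280)
T = 276269 (T = 4 - (-2298272 + 2022007) = 4 - 1*(-276265) = 4 + 276265 = 276269)
√(y(1165, 109) + T) = √(-280 + 276269) = √275989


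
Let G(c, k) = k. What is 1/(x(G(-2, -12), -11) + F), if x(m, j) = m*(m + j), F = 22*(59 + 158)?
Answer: 1/5050 ≈ 0.00019802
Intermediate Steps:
F = 4774 (F = 22*217 = 4774)
x(m, j) = m*(j + m)
1/(x(G(-2, -12), -11) + F) = 1/(-12*(-11 - 12) + 4774) = 1/(-12*(-23) + 4774) = 1/(276 + 4774) = 1/5050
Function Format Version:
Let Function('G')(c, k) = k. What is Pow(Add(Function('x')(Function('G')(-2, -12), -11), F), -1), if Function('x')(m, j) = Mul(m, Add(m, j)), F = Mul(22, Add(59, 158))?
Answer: Rational(1, 5050) ≈ 0.00019802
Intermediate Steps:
F = 4774 (F = Mul(22, 217) = 4774)
Function('x')(m, j) = Mul(m, Add(j, m))
Pow(Add(Function('x')(Function('G')(-2, -12), -11), F), -1) = Pow(Add(Mul(-12, Add(-11, -12)), 4774), -1) = Pow(Add(Mul(-12, -23), 4774), -1) = Pow(Add(276, 4774), -1) = Pow(5050, -1) = Rational(1, 5050)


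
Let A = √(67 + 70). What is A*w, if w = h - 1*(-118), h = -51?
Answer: 67*√137 ≈ 784.21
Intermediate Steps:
w = 67 (w = -51 - 1*(-118) = -51 + 118 = 67)
A = √137 ≈ 11.705
A*w = √137*67 = 67*√137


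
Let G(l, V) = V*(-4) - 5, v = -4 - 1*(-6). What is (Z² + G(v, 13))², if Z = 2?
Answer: 2809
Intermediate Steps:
v = 2 (v = -4 + 6 = 2)
G(l, V) = -5 - 4*V (G(l, V) = -4*V - 5 = -5 - 4*V)
(Z² + G(v, 13))² = (2² + (-5 - 4*13))² = (4 + (-5 - 52))² = (4 - 57)² = (-53)² = 2809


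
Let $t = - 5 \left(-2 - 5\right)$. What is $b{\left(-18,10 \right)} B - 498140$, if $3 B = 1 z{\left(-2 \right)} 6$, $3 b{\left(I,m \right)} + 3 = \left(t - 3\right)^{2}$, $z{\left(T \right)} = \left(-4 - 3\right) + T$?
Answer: $-504266$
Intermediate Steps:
$t = 35$ ($t = \left(-5\right) \left(-7\right) = 35$)
$z{\left(T \right)} = -7 + T$
$b{\left(I,m \right)} = \frac{1021}{3}$ ($b{\left(I,m \right)} = -1 + \frac{\left(35 - 3\right)^{2}}{3} = -1 + \frac{32^{2}}{3} = -1 + \frac{1}{3} \cdot 1024 = -1 + \frac{1024}{3} = \frac{1021}{3}$)
$B = -18$ ($B = \frac{1 \left(-7 - 2\right) 6}{3} = \frac{1 \left(-9\right) 6}{3} = \frac{\left(-9\right) 6}{3} = \frac{1}{3} \left(-54\right) = -18$)
$b{\left(-18,10 \right)} B - 498140 = \frac{1021}{3} \left(-18\right) - 498140 = -6126 - 498140 = -504266$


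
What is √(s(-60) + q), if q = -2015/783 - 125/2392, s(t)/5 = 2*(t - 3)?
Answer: I*√61643913173310/312156 ≈ 25.152*I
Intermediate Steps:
s(t) = -30 + 10*t (s(t) = 5*(2*(t - 3)) = 5*(2*(-3 + t)) = 5*(-6 + 2*t) = -30 + 10*t)
q = -4917755/1872936 (q = -2015*1/783 - 125*1/2392 = -2015/783 - 125/2392 = -4917755/1872936 ≈ -2.6257)
√(s(-60) + q) = √((-30 + 10*(-60)) - 4917755/1872936) = √((-30 - 600) - 4917755/1872936) = √(-630 - 4917755/1872936) = √(-1184867435/1872936) = I*√61643913173310/312156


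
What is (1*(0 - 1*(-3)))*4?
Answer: 12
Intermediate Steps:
(1*(0 - 1*(-3)))*4 = (1*(0 + 3))*4 = (1*3)*4 = 3*4 = 12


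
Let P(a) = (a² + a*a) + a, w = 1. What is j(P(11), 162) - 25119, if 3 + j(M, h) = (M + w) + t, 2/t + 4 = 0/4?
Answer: -49737/2 ≈ -24869.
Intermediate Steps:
P(a) = a + 2*a² (P(a) = (a² + a²) + a = 2*a² + a = a + 2*a²)
t = -½ (t = 2/(-4 + 0/4) = 2/(-4 + 0*(¼)) = 2/(-4 + 0) = 2/(-4) = 2*(-¼) = -½ ≈ -0.50000)
j(M, h) = -5/2 + M (j(M, h) = -3 + ((M + 1) - ½) = -3 + ((1 + M) - ½) = -3 + (½ + M) = -5/2 + M)
j(P(11), 162) - 25119 = (-5/2 + 11*(1 + 2*11)) - 25119 = (-5/2 + 11*(1 + 22)) - 25119 = (-5/2 + 11*23) - 25119 = (-5/2 + 253) - 25119 = 501/2 - 25119 = -49737/2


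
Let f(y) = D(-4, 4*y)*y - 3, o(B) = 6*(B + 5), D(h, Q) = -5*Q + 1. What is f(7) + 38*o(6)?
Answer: 1532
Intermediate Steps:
D(h, Q) = 1 - 5*Q
o(B) = 30 + 6*B (o(B) = 6*(5 + B) = 30 + 6*B)
f(y) = -3 + y*(1 - 20*y) (f(y) = (1 - 20*y)*y - 3 = y*(1 - 20*y) - 3 = -3 + y*(1 - 20*y))
f(7) + 38*o(6) = (-3 + 7 - 20*7²) + 38*(30 + 6*6) = (-3 + 7 - 20*49) + 38*(30 + 36) = (-3 + 7 - 980) + 38*66 = -976 + 2508 = 1532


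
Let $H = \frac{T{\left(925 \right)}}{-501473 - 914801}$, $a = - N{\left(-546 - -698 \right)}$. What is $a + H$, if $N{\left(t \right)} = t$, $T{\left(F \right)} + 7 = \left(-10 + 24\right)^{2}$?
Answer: $- \frac{215273837}{1416274} \approx -152.0$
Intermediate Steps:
$T{\left(F \right)} = 189$ ($T{\left(F \right)} = -7 + \left(-10 + 24\right)^{2} = -7 + 14^{2} = -7 + 196 = 189$)
$a = -152$ ($a = - (-546 - -698) = - (-546 + 698) = \left(-1\right) 152 = -152$)
$H = - \frac{189}{1416274}$ ($H = \frac{189}{-501473 - 914801} = \frac{189}{-1416274} = 189 \left(- \frac{1}{1416274}\right) = - \frac{189}{1416274} \approx -0.00013345$)
$a + H = -152 - \frac{189}{1416274} = - \frac{215273837}{1416274}$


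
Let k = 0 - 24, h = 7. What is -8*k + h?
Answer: 199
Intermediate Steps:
k = -24
-8*k + h = -8*(-24) + 7 = 192 + 7 = 199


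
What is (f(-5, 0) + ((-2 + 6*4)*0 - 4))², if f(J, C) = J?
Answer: 81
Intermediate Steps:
(f(-5, 0) + ((-2 + 6*4)*0 - 4))² = (-5 + ((-2 + 6*4)*0 - 4))² = (-5 + ((-2 + 24)*0 - 4))² = (-5 + (22*0 - 4))² = (-5 + (0 - 4))² = (-5 - 4)² = (-9)² = 81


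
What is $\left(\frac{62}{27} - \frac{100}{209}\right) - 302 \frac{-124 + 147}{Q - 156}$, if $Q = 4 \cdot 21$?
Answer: $\frac{2218603}{22572} \approx 98.29$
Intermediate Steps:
$Q = 84$
$\left(\frac{62}{27} - \frac{100}{209}\right) - 302 \frac{-124 + 147}{Q - 156} = \left(\frac{62}{27} - \frac{100}{209}\right) - 302 \frac{-124 + 147}{84 - 156} = \left(62 \cdot \frac{1}{27} - \frac{100}{209}\right) - 302 \frac{23}{-72} = \left(\frac{62}{27} - \frac{100}{209}\right) - 302 \cdot 23 \left(- \frac{1}{72}\right) = \frac{10258}{5643} - - \frac{3473}{36} = \frac{10258}{5643} + \frac{3473}{36} = \frac{2218603}{22572}$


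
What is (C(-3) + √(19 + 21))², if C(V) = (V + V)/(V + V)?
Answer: 41 + 4*√10 ≈ 53.649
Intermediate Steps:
C(V) = 1 (C(V) = (2*V)/((2*V)) = (2*V)*(1/(2*V)) = 1)
(C(-3) + √(19 + 21))² = (1 + √(19 + 21))² = (1 + √40)² = (1 + 2*√10)²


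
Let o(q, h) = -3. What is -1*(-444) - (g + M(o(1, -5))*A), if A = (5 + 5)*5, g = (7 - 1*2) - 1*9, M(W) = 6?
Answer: 148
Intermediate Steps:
g = -4 (g = (7 - 2) - 9 = 5 - 9 = -4)
A = 50 (A = 10*5 = 50)
-1*(-444) - (g + M(o(1, -5))*A) = -1*(-444) - (-4 + 6*50) = 444 - (-4 + 300) = 444 - 1*296 = 444 - 296 = 148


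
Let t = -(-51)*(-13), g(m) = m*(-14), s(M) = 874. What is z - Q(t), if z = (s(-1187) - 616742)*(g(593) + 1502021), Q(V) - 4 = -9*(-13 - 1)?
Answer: -919933733222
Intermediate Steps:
g(m) = -14*m
t = -663 (t = -17*39 = -663)
Q(V) = 130 (Q(V) = 4 - 9*(-13 - 1) = 4 - 9*(-14) = 4 + 126 = 130)
z = -919933733092 (z = (874 - 616742)*(-14*593 + 1502021) = -615868*(-8302 + 1502021) = -615868*1493719 = -919933733092)
z - Q(t) = -919933733092 - 1*130 = -919933733092 - 130 = -919933733222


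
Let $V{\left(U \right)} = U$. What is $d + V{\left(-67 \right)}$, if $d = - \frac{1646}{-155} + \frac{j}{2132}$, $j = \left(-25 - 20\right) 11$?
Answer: $- \frac{18708273}{330460} \approx -56.613$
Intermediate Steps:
$j = -495$ ($j = \left(-45\right) 11 = -495$)
$d = \frac{3432547}{330460}$ ($d = - \frac{1646}{-155} - \frac{495}{2132} = \left(-1646\right) \left(- \frac{1}{155}\right) - \frac{495}{2132} = \frac{1646}{155} - \frac{495}{2132} = \frac{3432547}{330460} \approx 10.387$)
$d + V{\left(-67 \right)} = \frac{3432547}{330460} - 67 = - \frac{18708273}{330460}$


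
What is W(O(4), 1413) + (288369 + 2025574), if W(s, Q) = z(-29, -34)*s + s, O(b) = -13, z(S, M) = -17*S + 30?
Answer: 2307131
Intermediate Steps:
z(S, M) = 30 - 17*S
W(s, Q) = 524*s (W(s, Q) = (30 - 17*(-29))*s + s = (30 + 493)*s + s = 523*s + s = 524*s)
W(O(4), 1413) + (288369 + 2025574) = 524*(-13) + (288369 + 2025574) = -6812 + 2313943 = 2307131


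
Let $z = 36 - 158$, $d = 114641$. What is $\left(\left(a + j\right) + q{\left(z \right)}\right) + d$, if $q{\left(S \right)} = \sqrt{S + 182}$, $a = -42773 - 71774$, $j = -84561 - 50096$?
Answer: $-134563 + 2 \sqrt{15} \approx -1.3456 \cdot 10^{5}$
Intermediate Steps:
$j = -134657$ ($j = -84561 - 50096 = -134657$)
$a = -114547$
$z = -122$
$q{\left(S \right)} = \sqrt{182 + S}$
$\left(\left(a + j\right) + q{\left(z \right)}\right) + d = \left(\left(-114547 - 134657\right) + \sqrt{182 - 122}\right) + 114641 = \left(-249204 + \sqrt{60}\right) + 114641 = \left(-249204 + 2 \sqrt{15}\right) + 114641 = -134563 + 2 \sqrt{15}$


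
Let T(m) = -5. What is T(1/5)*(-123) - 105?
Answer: 510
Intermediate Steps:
T(1/5)*(-123) - 105 = -5*(-123) - 105 = 615 - 105 = 510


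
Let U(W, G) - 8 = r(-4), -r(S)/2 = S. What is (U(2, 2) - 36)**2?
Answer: 400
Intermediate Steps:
r(S) = -2*S
U(W, G) = 16 (U(W, G) = 8 - 2*(-4) = 8 + 8 = 16)
(U(2, 2) - 36)**2 = (16 - 36)**2 = (-20)**2 = 400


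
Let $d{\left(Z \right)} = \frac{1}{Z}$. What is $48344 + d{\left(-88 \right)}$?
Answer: $\frac{4254271}{88} \approx 48344.0$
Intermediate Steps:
$48344 + d{\left(-88 \right)} = 48344 + \frac{1}{-88} = 48344 - \frac{1}{88} = \frac{4254271}{88}$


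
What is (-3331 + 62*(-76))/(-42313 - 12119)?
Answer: 383/2592 ≈ 0.14776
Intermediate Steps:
(-3331 + 62*(-76))/(-42313 - 12119) = (-3331 - 4712)/(-54432) = -8043*(-1/54432) = 383/2592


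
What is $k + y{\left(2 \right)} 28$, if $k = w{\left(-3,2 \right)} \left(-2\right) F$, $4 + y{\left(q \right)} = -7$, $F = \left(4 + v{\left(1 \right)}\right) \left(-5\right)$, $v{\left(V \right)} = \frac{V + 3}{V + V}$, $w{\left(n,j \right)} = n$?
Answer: $-488$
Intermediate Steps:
$v{\left(V \right)} = \frac{3 + V}{2 V}$
$F = -30$ ($F = \left(4 + \frac{3 + 1}{2 \cdot 1}\right) \left(-5\right) = \left(4 + \frac{1}{2} \cdot 1 \cdot 4\right) \left(-5\right) = \left(4 + 2\right) \left(-5\right) = 6 \left(-5\right) = -30$)
$y{\left(q \right)} = -11$ ($y{\left(q \right)} = -4 - 7 = -11$)
$k = -180$ ($k = \left(-3\right) \left(-2\right) \left(-30\right) = 6 \left(-30\right) = -180$)
$k + y{\left(2 \right)} 28 = -180 - 308 = -488$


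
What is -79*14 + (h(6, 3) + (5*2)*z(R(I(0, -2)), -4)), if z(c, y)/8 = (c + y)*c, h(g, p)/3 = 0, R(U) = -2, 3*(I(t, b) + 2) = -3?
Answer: -146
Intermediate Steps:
I(t, b) = -3 (I(t, b) = -2 + (⅓)*(-3) = -2 - 1 = -3)
h(g, p) = 0 (h(g, p) = 3*0 = 0)
z(c, y) = 8*c*(c + y) (z(c, y) = 8*((c + y)*c) = 8*(c*(c + y)) = 8*c*(c + y))
-79*14 + (h(6, 3) + (5*2)*z(R(I(0, -2)), -4)) = -79*14 + (0 + (5*2)*(8*(-2)*(-2 - 4))) = -1106 + (0 + 10*(8*(-2)*(-6))) = -1106 + (0 + 10*96) = -1106 + (0 + 960) = -1106 + 960 = -146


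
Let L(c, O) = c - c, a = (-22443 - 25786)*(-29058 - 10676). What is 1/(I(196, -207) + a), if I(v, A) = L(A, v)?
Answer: 1/1916331086 ≈ 5.2183e-10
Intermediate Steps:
a = 1916331086 (a = -48229*(-39734) = 1916331086)
L(c, O) = 0
I(v, A) = 0
1/(I(196, -207) + a) = 1/(0 + 1916331086) = 1/1916331086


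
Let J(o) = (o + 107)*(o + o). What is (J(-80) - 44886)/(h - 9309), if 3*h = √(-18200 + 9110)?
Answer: 458058654/86658491 + 49206*I*√1010/86658491 ≈ 5.2858 + 0.018045*I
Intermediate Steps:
J(o) = 2*o*(107 + o) (J(o) = (107 + o)*(2*o) = 2*o*(107 + o))
h = I*√1010 (h = √(-18200 + 9110)/3 = √(-9090)/3 = (3*I*√1010)/3 = I*√1010 ≈ 31.78*I)
(J(-80) - 44886)/(h - 9309) = (2*(-80)*(107 - 80) - 44886)/(I*√1010 - 9309) = (2*(-80)*27 - 44886)/(-9309 + I*√1010) = (-4320 - 44886)/(-9309 + I*√1010) = -49206/(-9309 + I*√1010)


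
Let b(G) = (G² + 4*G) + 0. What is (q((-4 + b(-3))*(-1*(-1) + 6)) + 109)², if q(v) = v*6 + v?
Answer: 54756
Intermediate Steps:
b(G) = G² + 4*G
q(v) = 7*v (q(v) = 6*v + v = 7*v)
(q((-4 + b(-3))*(-1*(-1) + 6)) + 109)² = (7*((-4 - 3*(4 - 3))*(-1*(-1) + 6)) + 109)² = (7*((-4 - 3*1)*(1 + 6)) + 109)² = (7*((-4 - 3)*7) + 109)² = (7*(-7*7) + 109)² = (7*(-49) + 109)² = (-343 + 109)² = (-234)² = 54756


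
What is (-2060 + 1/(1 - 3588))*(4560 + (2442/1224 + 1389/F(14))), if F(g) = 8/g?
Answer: -2635217885230/182937 ≈ -1.4405e+7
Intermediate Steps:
(-2060 + 1/(1 - 3588))*(4560 + (2442/1224 + 1389/F(14))) = (-2060 + 1/(1 - 3588))*(4560 + (2442/1224 + 1389/((8/14)))) = (-2060 + 1/(-3587))*(4560 + (2442*(1/1224) + 1389/((8*(1/14))))) = (-2060 - 1/3587)*(4560 + (407/204 + 1389/(4/7))) = -7389221*(4560 + (407/204 + 1389*(7/4)))/3587 = -7389221*(4560 + (407/204 + 9723/4))/3587 = -7389221*(4560 + 124070/51)/3587 = -7389221/3587*356630/51 = -2635217885230/182937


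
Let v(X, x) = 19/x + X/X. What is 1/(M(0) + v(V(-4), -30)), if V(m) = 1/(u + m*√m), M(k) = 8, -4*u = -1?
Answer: 30/251 ≈ 0.11952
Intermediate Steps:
u = ¼ (u = -¼*(-1) = ¼ ≈ 0.25000)
V(m) = 1/(¼ + m^(3/2)) (V(m) = 1/(¼ + m*√m) = 1/(¼ + m^(3/2)))
v(X, x) = 1 + 19/x (v(X, x) = 19/x + 1 = 1 + 19/x)
1/(M(0) + v(V(-4), -30)) = 1/(8 + (19 - 30)/(-30)) = 1/(8 - 1/30*(-11)) = 1/(8 + 11/30) = 1/(251/30) = 30/251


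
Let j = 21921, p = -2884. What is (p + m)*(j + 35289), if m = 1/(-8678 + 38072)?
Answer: -808303832825/4899 ≈ -1.6499e+8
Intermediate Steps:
m = 1/29394 ≈ 3.4021e-5
(p + m)*(j + 35289) = (-2884 + 1/29394)*(21921 + 35289) = -84772295/29394*57210 = -808303832825/4899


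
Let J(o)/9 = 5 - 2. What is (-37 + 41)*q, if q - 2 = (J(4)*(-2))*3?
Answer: -640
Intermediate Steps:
J(o) = 27 (J(o) = 9*(5 - 2) = 9*3 = 27)
q = -160 (q = 2 + (27*(-2))*3 = 2 - 54*3 = 2 - 162 = -160)
(-37 + 41)*q = (-37 + 41)*(-160) = 4*(-160) = -640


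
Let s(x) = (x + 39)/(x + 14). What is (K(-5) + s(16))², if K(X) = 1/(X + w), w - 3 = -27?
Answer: 97969/30276 ≈ 3.2359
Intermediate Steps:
w = -24 (w = 3 - 27 = -24)
s(x) = (39 + x)/(14 + x)
K(X) = 1/(-24 + X) (K(X) = 1/(X - 24) = 1/(-24 + X))
(K(-5) + s(16))² = (1/(-24 - 5) + (39 + 16)/(14 + 16))² = (1/(-29) + 55/30)² = (-1/29 + (1/30)*55)² = (-1/29 + 11/6)² = (313/174)² = 97969/30276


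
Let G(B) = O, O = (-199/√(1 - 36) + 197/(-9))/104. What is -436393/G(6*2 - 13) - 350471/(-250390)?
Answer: 176297384487412129/285819934610 + 182889687942*I*√35/1141499 ≈ 6.1681e+5 + 9.4787e+5*I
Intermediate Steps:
O = -197/936 + 199*I*√35/3640 (O = (-199*(-I*√35/35) + 197*(-⅑))*(1/104) = (-199*(-I*√35/35) - 197/9)*(1/104) = (-(-199)*I*√35/35 - 197/9)*(1/104) = (199*I*√35/35 - 197/9)*(1/104) = (-197/9 + 199*I*√35/35)*(1/104) = -197/936 + 199*I*√35/3640 ≈ -0.21047 + 0.32343*I)
G(B) = -197/936 + 199*I*√35/3640
-436393/G(6*2 - 13) - 350471/(-250390) = -436393/(-197/936 + 199*I*√35/3640) - 350471/(-250390) = -436393/(-197/936 + 199*I*√35/3640) - 350471*(-1/250390) = -436393/(-197/936 + 199*I*√35/3640) + 350471/250390 = 350471/250390 - 436393/(-197/936 + 199*I*√35/3640)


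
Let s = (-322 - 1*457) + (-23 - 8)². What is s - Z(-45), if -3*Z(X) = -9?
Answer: 179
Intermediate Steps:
Z(X) = 3 (Z(X) = -⅓*(-9) = 3)
s = 182 (s = (-322 - 457) + (-31)² = -779 + 961 = 182)
s - Z(-45) = 182 - 1*3 = 182 - 3 = 179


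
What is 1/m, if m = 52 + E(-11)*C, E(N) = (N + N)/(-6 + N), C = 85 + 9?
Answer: 17/2952 ≈ 0.0057588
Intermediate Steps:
C = 94
E(N) = 2*N/(-6 + N) (E(N) = (2*N)/(-6 + N) = 2*N/(-6 + N))
m = 2952/17 (m = 52 + (2*(-11)/(-6 - 11))*94 = 52 + (2*(-11)/(-17))*94 = 52 + (2*(-11)*(-1/17))*94 = 52 + (22/17)*94 = 52 + 2068/17 = 2952/17 ≈ 173.65)
1/m = 1/(2952/17) = 17/2952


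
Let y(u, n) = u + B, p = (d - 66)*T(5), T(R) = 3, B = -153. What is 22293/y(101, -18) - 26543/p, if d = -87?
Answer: -8852251/23868 ≈ -370.88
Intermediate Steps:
p = -459 (p = (-87 - 66)*3 = -153*3 = -459)
y(u, n) = -153 + u (y(u, n) = u - 153 = -153 + u)
22293/y(101, -18) - 26543/p = 22293/(-153 + 101) - 26543/(-459) = 22293/(-52) - 26543*(-1/459) = 22293*(-1/52) + 26543/459 = -22293/52 + 26543/459 = -8852251/23868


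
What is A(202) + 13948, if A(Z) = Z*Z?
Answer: 54752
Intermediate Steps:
A(Z) = Z²
A(202) + 13948 = 202² + 13948 = 40804 + 13948 = 54752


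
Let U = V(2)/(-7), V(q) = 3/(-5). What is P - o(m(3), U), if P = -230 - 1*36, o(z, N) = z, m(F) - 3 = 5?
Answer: -274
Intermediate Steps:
V(q) = -⅗ (V(q) = 3*(-⅕) = -⅗)
U = 3/35 (U = -⅗/(-7) = -⅗*(-⅐) = 3/35 ≈ 0.085714)
m(F) = 8 (m(F) = 3 + 5 = 8)
P = -266 (P = -230 - 36 = -266)
P - o(m(3), U) = -266 - 1*8 = -266 - 8 = -274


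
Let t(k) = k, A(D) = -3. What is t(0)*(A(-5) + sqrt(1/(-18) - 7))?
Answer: 0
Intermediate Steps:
t(0)*(A(-5) + sqrt(1/(-18) - 7)) = 0*(-3 + sqrt(1/(-18) - 7)) = 0*(-3 + sqrt(-1/18 - 7)) = 0*(-3 + sqrt(-127/18)) = 0*(-3 + I*sqrt(254)/6) = 0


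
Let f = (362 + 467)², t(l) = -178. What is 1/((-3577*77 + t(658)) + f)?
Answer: 1/411634 ≈ 2.4293e-6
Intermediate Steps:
f = 687241 (f = 829² = 687241)
1/((-3577*77 + t(658)) + f) = 1/((-3577*77 - 178) + 687241) = 1/((-275429 - 178) + 687241) = 1/(-275607 + 687241) = 1/411634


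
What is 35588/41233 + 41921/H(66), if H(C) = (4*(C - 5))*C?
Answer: 209239795/60365112 ≈ 3.4662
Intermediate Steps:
H(C) = C*(-20 + 4*C) (H(C) = (4*(-5 + C))*C = (-20 + 4*C)*C = C*(-20 + 4*C))
35588/41233 + 41921/H(66) = 35588/41233 + 41921/((4*66*(-5 + 66))) = 35588*(1/41233) + 41921/((4*66*61)) = 35588/41233 + 41921/16104 = 35588/41233 + 41921*(1/16104) = 35588/41233 + 3811/1464 = 209239795/60365112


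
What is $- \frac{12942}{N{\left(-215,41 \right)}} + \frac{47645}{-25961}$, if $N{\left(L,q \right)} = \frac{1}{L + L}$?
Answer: $\frac{11113421155}{1997} \approx 5.5651 \cdot 10^{6}$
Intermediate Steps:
$N{\left(L,q \right)} = \frac{1}{2 L}$
$- \frac{12942}{N{\left(-215,41 \right)}} + \frac{47645}{-25961} = - \frac{12942}{\frac{1}{2} \frac{1}{-215}} + \frac{47645}{-25961} = - \frac{12942}{\frac{1}{2} \left(- \frac{1}{215}\right)} + 47645 \left(- \frac{1}{25961}\right) = - \frac{12942}{- \frac{1}{430}} - \frac{3665}{1997} = \left(-12942\right) \left(-430\right) - \frac{3665}{1997} = 5565060 - \frac{3665}{1997} = \frac{11113421155}{1997}$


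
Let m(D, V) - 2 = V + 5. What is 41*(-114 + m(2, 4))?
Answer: -4223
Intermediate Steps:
m(D, V) = 7 + V (m(D, V) = 2 + (V + 5) = 2 + (5 + V) = 7 + V)
41*(-114 + m(2, 4)) = 41*(-114 + (7 + 4)) = 41*(-114 + 11) = 41*(-103) = -4223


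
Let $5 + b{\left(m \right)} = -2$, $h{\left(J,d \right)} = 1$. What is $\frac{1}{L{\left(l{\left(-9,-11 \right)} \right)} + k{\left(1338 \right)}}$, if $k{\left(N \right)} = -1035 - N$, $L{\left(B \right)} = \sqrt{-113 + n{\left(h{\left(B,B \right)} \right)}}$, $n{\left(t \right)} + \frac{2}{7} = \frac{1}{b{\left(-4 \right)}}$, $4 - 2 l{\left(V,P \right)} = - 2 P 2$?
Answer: $- \frac{16611}{39418697} - \frac{i \sqrt{5558}}{39418697} \approx -0.0004214 - 1.8913 \cdot 10^{-6} i$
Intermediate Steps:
$l{\left(V,P \right)} = 2 + 2 P$ ($l{\left(V,P \right)} = 2 - \frac{- 2 P 2}{2} = 2 - \frac{\left(-4\right) P}{2} = 2 + 2 P$)
$b{\left(m \right)} = -7$ ($b{\left(m \right)} = -5 - 2 = -7$)
$n{\left(t \right)} = - \frac{3}{7}$ ($n{\left(t \right)} = - \frac{2}{7} + \frac{1}{-7} = - \frac{2}{7} - \frac{1}{7} = - \frac{3}{7}$)
$L{\left(B \right)} = \frac{i \sqrt{5558}}{7}$ ($L{\left(B \right)} = \sqrt{-113 - \frac{3}{7}} = \sqrt{- \frac{794}{7}} = \frac{i \sqrt{5558}}{7}$)
$\frac{1}{L{\left(l{\left(-9,-11 \right)} \right)} + k{\left(1338 \right)}} = \frac{1}{\frac{i \sqrt{5558}}{7} - 2373} = \frac{1}{-2373 + \frac{i \sqrt{5558}}{7}}$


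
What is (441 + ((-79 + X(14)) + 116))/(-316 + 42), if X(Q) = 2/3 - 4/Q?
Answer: -5023/2877 ≈ -1.7459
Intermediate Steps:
X(Q) = ⅔ - 4/Q (X(Q) = 2*(⅓) - 4/Q = ⅔ - 4/Q)
(441 + ((-79 + X(14)) + 116))/(-316 + 42) = (441 + ((-79 + (⅔ - 4/14)) + 116))/(-316 + 42) = (441 + ((-79 + (⅔ - 4*1/14)) + 116))/(-274) = -(441 + ((-79 + (⅔ - 2/7)) + 116))/274 = -(441 + ((-79 + 8/21) + 116))/274 = -(441 + (-1651/21 + 116))/274 = -(441 + 785/21)/274 = -1/274*10046/21 = -5023/2877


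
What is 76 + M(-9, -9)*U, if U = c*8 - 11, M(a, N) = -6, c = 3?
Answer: -2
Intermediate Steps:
U = 13 (U = 3*8 - 11 = 24 - 11 = 13)
76 + M(-9, -9)*U = 76 - 6*13 = 76 - 78 = -2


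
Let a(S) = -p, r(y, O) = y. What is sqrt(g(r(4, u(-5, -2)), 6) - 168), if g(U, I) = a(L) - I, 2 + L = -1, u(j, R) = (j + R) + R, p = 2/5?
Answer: 2*I*sqrt(1090)/5 ≈ 13.206*I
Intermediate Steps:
p = 2/5 (p = 2*(1/5) = 2/5 ≈ 0.40000)
u(j, R) = j + 2*R (u(j, R) = (R + j) + R = j + 2*R)
L = -3 (L = -2 - 1 = -3)
a(S) = -2/5 (a(S) = -1*2/5 = -2/5)
g(U, I) = -2/5 - I
sqrt(g(r(4, u(-5, -2)), 6) - 168) = sqrt((-2/5 - 1*6) - 168) = sqrt((-2/5 - 6) - 168) = sqrt(-32/5 - 168) = sqrt(-872/5) = 2*I*sqrt(1090)/5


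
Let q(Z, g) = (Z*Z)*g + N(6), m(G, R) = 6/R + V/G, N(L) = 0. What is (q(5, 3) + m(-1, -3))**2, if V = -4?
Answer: 5929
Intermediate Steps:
m(G, R) = -4/G + 6/R (m(G, R) = 6/R - 4/G = -4/G + 6/R)
q(Z, g) = g*Z**2 (q(Z, g) = (Z*Z)*g + 0 = Z**2*g + 0 = g*Z**2 + 0 = g*Z**2)
(q(5, 3) + m(-1, -3))**2 = (3*5**2 + (-4/(-1) + 6/(-3)))**2 = (3*25 + (-4*(-1) + 6*(-1/3)))**2 = (75 + (4 - 2))**2 = (75 + 2)**2 = 77**2 = 5929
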